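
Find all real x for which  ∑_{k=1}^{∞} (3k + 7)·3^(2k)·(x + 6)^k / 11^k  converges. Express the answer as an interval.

(-65/9, -43/9)

The ratio of consecutive coefficients is [(3(k+1) + 7)/(3k + 7)] · 9/11 → 9/11.
Hence the series converges for |x + 6| < 1/(9/11) = 11/9, so the radius of convergence is 11/9.
Endpoint x = -43/9: the terms do not tend to 0, so the series diverges.
When x = -65/9, the terms do not tend to 0, so the series diverges.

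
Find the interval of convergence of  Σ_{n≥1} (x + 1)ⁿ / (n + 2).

[-2, 0)

Ratio test: |a_{n+1}/a_n| = (n + 2)/((n+1) + 2) → 1 as n → ∞.
Hence R = 1.
When x = 0, the terms are asymptotic to a nonzero constant times 1/n, so the series diverges by limit comparison with Σ 1/n.
Endpoint x = -2: convergence follows from the alternating series test (terms decrease monotonically to 0).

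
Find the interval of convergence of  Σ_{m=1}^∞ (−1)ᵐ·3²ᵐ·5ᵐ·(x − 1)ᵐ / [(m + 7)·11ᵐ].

(34/45, 56/45]

The ratio of consecutive coefficients is [(m + 7)/((m+1) + 7)] · 9·5/11 → 45/11.
Thus R = 1/(45/11) = 11/45.
Endpoint x = 56/45: an alternating series whose terms decrease to 0 in absolute value, so it converges by the Leibniz criterion.
Endpoint x = 34/45: comparison with the harmonic series Σ 1/m shows the series diverges.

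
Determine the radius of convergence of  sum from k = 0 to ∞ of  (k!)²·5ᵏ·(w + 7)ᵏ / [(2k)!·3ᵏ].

By the ratio test, |a_{k+1}/a_k| = (k+1)²/[(2k+1)·(2k+2)] · 5/3 → 5/12.
Hence the series converges for |w + 7| < 1/(5/12) = 12/5, so the radius of convergence is 12/5.

R = 12/5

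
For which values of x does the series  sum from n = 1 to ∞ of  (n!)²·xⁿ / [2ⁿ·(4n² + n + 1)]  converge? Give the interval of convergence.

Apply the ratio test: |a_{n+1}| / |a_n| = (n+1)² · 1/2 · (4n² + n + 1)/(4(n+1)² + (n+1) + 1), which tends to ∞ as n → ∞.
The terms grow without bound for any x ≠ 0, so R = 0 (convergence only at x = 0).

{0}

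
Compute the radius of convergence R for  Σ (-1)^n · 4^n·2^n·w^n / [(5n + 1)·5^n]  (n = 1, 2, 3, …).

The ratio of consecutive coefficients is [(5n + 1)/(5(n+1) + 1)] · 4·2/5 → 8/5.
Convergence for |w| · 8/5 < 1, i.e. |w| < 5/8. So R = 5/8.

R = 5/8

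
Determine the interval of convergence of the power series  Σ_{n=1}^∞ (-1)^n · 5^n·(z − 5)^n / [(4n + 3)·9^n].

Apply the ratio test: |a_{n+1}| / |a_n| = [(4n + 3)/(4(n+1) + 3)] · 5/9, which tends to 5/9 as n → ∞.
Convergence for |z − 5| · 5/9 < 1, i.e. |z − 5| < 9/5. So R = 9/5.
Check z = 34/5: convergence follows from the alternating series test (terms decrease monotonically to 0).
Check z = 16/5: the terms are asymptotic to a nonzero constant times 1/n, so the series diverges by limit comparison with Σ 1/n.

(16/5, 34/5]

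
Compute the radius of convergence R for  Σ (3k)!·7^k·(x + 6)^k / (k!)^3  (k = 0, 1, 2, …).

Ratio test: |a_{k+1}/a_k| = (3k+1)·(3k+2)·(3k+3)/(k+1)³ · 7 → 189 as k → ∞.
Hence the series converges for |x + 6| < 1/(189) = 1/189, so the radius of convergence is 1/189.

R = 1/189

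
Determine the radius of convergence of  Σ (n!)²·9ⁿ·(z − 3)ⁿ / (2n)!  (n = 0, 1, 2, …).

R = 4/9

By the ratio test, |a_{n+1}/a_n| = (n+1)²/[(2n+1)·(2n+2)] · 9 → 9/4.
Convergence for |z − 3| · 9/4 < 1, i.e. |z − 3| < 4/9. So R = 4/9.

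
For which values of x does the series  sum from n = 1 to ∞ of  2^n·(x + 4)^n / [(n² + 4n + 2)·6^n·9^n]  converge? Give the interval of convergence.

[-31, 23]

Ratio test: |a_{n+1}/a_n| = [(n² + 4n + 2)/((n+1)² + 4(n+1) + 2)] · 2/(6·9) → 1/27 as n → ∞.
The series converges when 1/27 · |x + 4| < 1, giving R = 27.
When x = 23, the terms are on the order of 1/n², so the series converges absolutely by comparison with the p-series (p = 2 > 1).
Check x = -31: the terms are on the order of 1/n², so the series converges absolutely by comparison with the p-series (p = 2 > 1).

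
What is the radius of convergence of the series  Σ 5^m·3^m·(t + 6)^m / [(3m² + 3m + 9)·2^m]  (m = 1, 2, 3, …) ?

By the ratio test, |a_{m+1}/a_m| = [(3m² + 3m + 9)/(3(m+1)² + 3(m+1) + 9)] · 5·3/2 → 15/2.
Hence the series converges for |t + 6| < 1/(15/2) = 2/15, so the radius of convergence is 2/15.

R = 2/15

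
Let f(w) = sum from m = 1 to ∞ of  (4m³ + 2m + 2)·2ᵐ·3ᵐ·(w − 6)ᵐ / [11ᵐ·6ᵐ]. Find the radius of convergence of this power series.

The ratio of consecutive coefficients is [(4(m+1)³ + 2(m+1) + 2)/(4m³ + 2m + 2)] · 2·3/(11·6) → 1/11.
Convergence for |w − 6| · 1/11 < 1, i.e. |w − 6| < 11. So R = 11.

R = 11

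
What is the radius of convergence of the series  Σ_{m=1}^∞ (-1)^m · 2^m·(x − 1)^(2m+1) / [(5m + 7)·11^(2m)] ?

By the ratio test, |a_{m+1}/a_m| = [(5m + 7)/(5(m+1) + 7)] · 2/121 → 2/121.
Since the exponent of (x − 1) increases by 2 each term, convergence requires |x − 1|² < 121/2, hence R = 11√2/2.

R = 11√2/2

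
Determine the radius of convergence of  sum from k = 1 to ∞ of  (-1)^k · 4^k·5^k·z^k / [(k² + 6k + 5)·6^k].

R = 3/10

Ratio test: |a_{k+1}/a_k| = [(k² + 6k + 5)/((k+1)² + 6(k+1) + 5)] · 4·5/6 → 10/3 as k → ∞.
Convergence for |z| · 10/3 < 1, i.e. |z| < 3/10. So R = 3/10.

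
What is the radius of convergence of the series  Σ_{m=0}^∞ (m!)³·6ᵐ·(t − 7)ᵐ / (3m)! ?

Ratio test: |a_{m+1}/a_m| = (m+1)³/[(3m+1)·(3m+2)·(3m+3)] · 6 → 2/9 as m → ∞.
Convergence for |t − 7| · 2/9 < 1, i.e. |t − 7| < 9/2. So R = 9/2.

R = 9/2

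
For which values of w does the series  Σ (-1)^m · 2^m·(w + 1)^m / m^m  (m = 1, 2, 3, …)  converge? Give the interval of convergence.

Root test: |a_m|^(1/m) = 2/m → 0.
Since the m-th root of |a_m| tends to 0, the series converges for all real w; R = ∞.

(−∞, ∞)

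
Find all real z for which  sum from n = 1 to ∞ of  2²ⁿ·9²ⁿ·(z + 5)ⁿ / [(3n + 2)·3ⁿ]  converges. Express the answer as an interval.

Ratio test: |a_{n+1}/a_n| = [(3n + 2)/(3(n+1) + 2)] · 4·81/3 → 108 as n → ∞.
Hence the series converges for |z + 5| < 1/(108) = 1/108, so the radius of convergence is 1/108.
Check z = -539/108: the terms are asymptotic to a nonzero constant times 1/n, so the series diverges by limit comparison with Σ 1/n.
At z = -541/108: the terms alternate in sign and decrease monotonically to 0 in absolute value (size ~ c/n), so the alternating series test gives convergence.

[-541/108, -539/108)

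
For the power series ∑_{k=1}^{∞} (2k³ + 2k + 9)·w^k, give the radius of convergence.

Ratio test: |a_{k+1}/a_k| = (2(k+1)³ + 2(k+1) + 9)/(2k³ + 2k + 9) → 1 as k → ∞.
Convergence for |w| < 1, so R = 1.

R = 1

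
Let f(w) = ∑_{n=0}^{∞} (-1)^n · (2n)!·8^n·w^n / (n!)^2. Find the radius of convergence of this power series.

The ratio of consecutive coefficients is (2n+1)·(2n+2)/(n+1)² · 8 → 32.
Thus R = 1/(32) = 1/32.

R = 1/32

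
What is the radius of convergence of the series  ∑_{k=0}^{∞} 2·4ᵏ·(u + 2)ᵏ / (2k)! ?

R = ∞

The ratio of consecutive coefficients is 2/2 · 4 · 1/[(2k+1)·(2k+2)] → 0.
The limit is 0, so the series converges for all u; R = ∞.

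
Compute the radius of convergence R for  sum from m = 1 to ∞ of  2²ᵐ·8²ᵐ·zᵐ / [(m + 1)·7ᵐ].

R = 7/256

The ratio of consecutive coefficients is [(m + 1)/((m+1) + 1)] · 4·64/7 → 256/7.
Convergence for |z| · 256/7 < 1, i.e. |z| < 7/256. So R = 7/256.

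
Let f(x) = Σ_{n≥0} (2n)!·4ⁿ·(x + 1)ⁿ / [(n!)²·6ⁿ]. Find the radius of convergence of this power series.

Ratio test: |a_{n+1}/a_n| = (2n+1)·(2n+2)/(n+1)² · 4/6 → 8/3 as n → ∞.
Thus R = 1/(8/3) = 3/8.

R = 3/8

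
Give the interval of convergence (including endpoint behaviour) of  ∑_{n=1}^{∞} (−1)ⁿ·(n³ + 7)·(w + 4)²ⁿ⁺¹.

Apply the ratio test: |a_{n+1}| / |a_n| = ((n+1)³ + 7)/(n³ + 7), which tends to 1 as n → ∞.
Since the exponent of (w + 4) increases by 2 each term, convergence requires |w + 4|² < 1, hence R = 1.
Check w = -3: the n-th term does not approach 0; divergence by the term test.
Check w = -5: the terms do not tend to 0, so the series diverges.

(-5, -3)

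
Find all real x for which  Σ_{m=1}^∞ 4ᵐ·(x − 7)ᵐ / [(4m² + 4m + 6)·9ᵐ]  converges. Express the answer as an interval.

[19/4, 37/4]

Apply the ratio test: |a_{m+1}| / |a_m| = [(4m² + 4m + 6)/(4(m+1)² + 4(m+1) + 6)] · 4/9, which tends to 4/9 as m → ∞.
The series converges when 4/9 · |x − 7| < 1, giving R = 9/4.
When x = 37/4, the terms are on the order of 1/m², so the series converges absolutely by comparison with the p-series (p = 2 > 1).
At x = 19/4: the series is dominated by a constant times Σ 1/m², which converges (p = 2 > 1).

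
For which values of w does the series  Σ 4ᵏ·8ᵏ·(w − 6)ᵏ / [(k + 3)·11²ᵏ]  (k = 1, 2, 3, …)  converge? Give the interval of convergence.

By the ratio test, |a_{k+1}/a_k| = [(k + 3)/((k+1) + 3)] · 4·8/121 → 32/121.
Convergence for |w − 6| · 32/121 < 1, i.e. |w − 6| < 121/32. So R = 121/32.
Endpoint w = 313/32: comparison with the harmonic series Σ 1/k shows the series diverges.
Endpoint w = 71/32: convergence follows from the alternating series test (terms decrease monotonically to 0).

[71/32, 313/32)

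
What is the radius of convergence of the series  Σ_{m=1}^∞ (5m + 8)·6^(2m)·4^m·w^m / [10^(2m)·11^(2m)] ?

The ratio of consecutive coefficients is [(5(m+1) + 8)/(5m + 8)] · 36·4/(100·121) → 36/3025.
Convergence for |w| · 36/3025 < 1, i.e. |w| < 3025/36. So R = 3025/36.

R = 3025/36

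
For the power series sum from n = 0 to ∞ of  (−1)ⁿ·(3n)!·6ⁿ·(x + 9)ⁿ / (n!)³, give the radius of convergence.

R = 1/162

Ratio test: |a_{n+1}/a_n| = (3n+1)·(3n+2)·(3n+3)/(n+1)³ · 6 → 162 as n → ∞.
Thus R = 1/(162) = 1/162.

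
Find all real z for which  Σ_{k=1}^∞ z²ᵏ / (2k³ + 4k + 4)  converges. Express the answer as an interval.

[-1, 1]

By the ratio test, |a_{k+1}/a_k| = (2k³ + 4k + 4)/(2(k+1)³ + 4(k+1) + 4) → 1.
Successive powers of z differ by 2, so the series converges when |z|² · 1 < 1, i.e. |z| < √(1) = 1. So R = 1.
At z = 1: the terms are on the order of 1/k³, so the series converges absolutely by comparison with the p-series (p = 3 > 1).
When z = -1, absolute convergence follows by limit comparison with Σ 1/k³.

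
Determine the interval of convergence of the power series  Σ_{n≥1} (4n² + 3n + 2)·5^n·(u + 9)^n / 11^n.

By the ratio test, |a_{n+1}/a_n| = [(4(n+1)² + 3(n+1) + 2)/(4n² + 3n + 2)] · 5/11 → 5/11.
The series converges when 5/11 · |u + 9| < 1, giving R = 11/5.
At u = -34/5: the n-th term does not approach 0; divergence by the term test.
Check u = -56/5: the terms have absolute value of order n², which does not tend to 0, so the series diverges by the divergence test.

(-56/5, -34/5)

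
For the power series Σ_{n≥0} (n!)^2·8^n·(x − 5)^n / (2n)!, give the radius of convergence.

R = 1/2

Ratio test: |a_{n+1}/a_n| = (n+1)²/[(2n+1)·(2n+2)] · 8 → 2 as n → ∞.
Hence the series converges for |x − 5| < 1/(2) = 1/2, so the radius of convergence is 1/2.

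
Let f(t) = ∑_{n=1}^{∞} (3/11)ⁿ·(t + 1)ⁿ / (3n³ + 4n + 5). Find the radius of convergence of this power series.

Ratio test: |a_{n+1}/a_n| = [(3n³ + 4n + 5)/(3(n+1)³ + 4(n+1) + 5)] · 3/11 → 3/11 as n → ∞.
The series converges when 3/11 · |t + 1| < 1, giving R = 11/3.

R = 11/3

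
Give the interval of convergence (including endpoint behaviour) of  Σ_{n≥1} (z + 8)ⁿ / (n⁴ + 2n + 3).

[-9, -7]

By the ratio test, |a_{n+1}/a_n| = (n⁴ + 2n + 3)/((n+1)⁴ + 2(n+1) + 3) → 1.
Hence R = 1.
At z = -7: absolute convergence follows by limit comparison with Σ 1/n⁴.
Check z = -9: the series is dominated by a constant times Σ 1/n⁴, which converges (p = 4 > 1).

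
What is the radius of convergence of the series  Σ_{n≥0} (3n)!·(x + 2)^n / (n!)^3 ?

Ratio test: |a_{n+1}/a_n| = (3n+1)·(3n+2)·(3n+3)/(n+1)³ → 27 as n → ∞.
Convergence for |x + 2| · 27 < 1, i.e. |x + 2| < 1/27. So R = 1/27.

R = 1/27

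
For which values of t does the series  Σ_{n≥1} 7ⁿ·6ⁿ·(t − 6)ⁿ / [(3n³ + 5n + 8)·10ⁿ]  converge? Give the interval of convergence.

[121/21, 131/21]

Apply the ratio test: |a_{n+1}| / |a_n| = [(3n³ + 5n + 8)/(3(n+1)³ + 5(n+1) + 8)] · 7·6/10, which tends to 21/5 as n → ∞.
Hence the series converges for |t − 6| < 1/(21/5) = 5/21, so the radius of convergence is 5/21.
At t = 131/21: the terms are on the order of 1/n³, so the series converges absolutely by comparison with the p-series (p = 3 > 1).
Check t = 121/21: the terms are on the order of 1/n³, so the series converges absolutely by comparison with the p-series (p = 3 > 1).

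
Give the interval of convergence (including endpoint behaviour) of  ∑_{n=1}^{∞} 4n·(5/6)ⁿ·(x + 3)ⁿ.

(-21/5, -9/5)

Ratio test: |a_{n+1}/a_n| = [4(n+1)/4n] · 5/6 → 5/6 as n → ∞.
The series converges when 5/6 · |x + 3| < 1, giving R = 6/5.
At x = -9/5: the terms have absolute value of order n, which does not tend to 0, so the series diverges by the divergence test.
When x = -21/5, the n-th term does not approach 0; divergence by the term test.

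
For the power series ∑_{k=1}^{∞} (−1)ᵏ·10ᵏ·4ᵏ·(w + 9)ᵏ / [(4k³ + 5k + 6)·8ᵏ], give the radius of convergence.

R = 1/5

Apply the ratio test: |a_{k+1}| / |a_k| = [(4k³ + 5k + 6)/(4(k+1)³ + 5(k+1) + 6)] · 10·4/8, which tends to 5 as k → ∞.
Hence the series converges for |w + 9| < 1/(5) = 1/5, so the radius of convergence is 1/5.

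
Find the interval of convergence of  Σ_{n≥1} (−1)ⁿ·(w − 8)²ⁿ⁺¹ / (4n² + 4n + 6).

[7, 9]

The ratio of consecutive coefficients is (4n² + 4n + 6)/(4(n+1)² + 4(n+1) + 6) → 1.
Successive powers of (w − 8) differ by 2, so the series converges when |w − 8|² · 1 < 1, i.e. |w − 8| < √(1) = 1. So R = 1.
When w = 9, the series is dominated by a constant times Σ 1/n², which converges (p = 2 > 1).
Endpoint w = 7: absolute convergence follows by limit comparison with Σ 1/n².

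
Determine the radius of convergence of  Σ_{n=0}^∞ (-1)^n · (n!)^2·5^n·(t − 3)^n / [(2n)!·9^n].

The ratio of consecutive coefficients is (n+1)²/[(2n+1)·(2n+2)] · 5/9 → 5/36.
Hence the series converges for |t − 3| < 1/(5/36) = 36/5, so the radius of convergence is 36/5.

R = 36/5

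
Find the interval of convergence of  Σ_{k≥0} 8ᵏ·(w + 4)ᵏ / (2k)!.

(−∞, ∞)

Apply the ratio test: |a_{k+1}| / |a_k| = 8 · 1/[(2k+1)·(2k+2)], which tends to 0 as k → ∞.
The ratio tends to 0 regardless of w, hence R = ∞.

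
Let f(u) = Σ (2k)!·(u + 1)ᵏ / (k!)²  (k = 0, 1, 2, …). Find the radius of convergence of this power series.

R = 1/4

Ratio test: |a_{k+1}/a_k| = (2k+1)·(2k+2)/(k+1)² → 4 as k → ∞.
Convergence for |u + 1| · 4 < 1, i.e. |u + 1| < 1/4. So R = 1/4.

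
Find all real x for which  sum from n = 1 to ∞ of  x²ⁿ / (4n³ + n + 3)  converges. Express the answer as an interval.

By the ratio test, |a_{n+1}/a_n| = (4n³ + n + 3)/(4(n+1)³ + (n+1) + 3) → 1.
Since the exponent of x increases by 2 each term, convergence requires |x|² < 1, hence R = 1.
Endpoint x = 1: the series is dominated by a constant times Σ 1/n³, which converges (p = 3 > 1).
Endpoint x = -1: the series is dominated by a constant times Σ 1/n³, which converges (p = 3 > 1).

[-1, 1]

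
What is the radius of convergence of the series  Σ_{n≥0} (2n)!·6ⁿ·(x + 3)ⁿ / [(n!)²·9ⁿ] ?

Ratio test: |a_{n+1}/a_n| = (2n+1)·(2n+2)/(n+1)² · 6/9 → 8/3 as n → ∞.
Convergence for |x + 3| · 8/3 < 1, i.e. |x + 3| < 3/8. So R = 3/8.

R = 3/8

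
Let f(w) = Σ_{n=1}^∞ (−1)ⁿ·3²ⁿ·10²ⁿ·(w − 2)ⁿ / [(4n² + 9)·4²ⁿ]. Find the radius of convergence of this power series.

R = 4/225

Ratio test: |a_{n+1}/a_n| = [(4n² + 9)/(4(n+1)² + 9)] · 9·100/16 → 225/4 as n → ∞.
Thus R = 1/(225/4) = 4/225.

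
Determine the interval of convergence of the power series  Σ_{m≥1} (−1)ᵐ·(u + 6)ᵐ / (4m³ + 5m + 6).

[-7, -5]

Apply the ratio test: |a_{m+1}| / |a_m| = (4m³ + 5m + 6)/(4(m+1)³ + 5(m+1) + 6), which tends to 1 as m → ∞.
So the series converges when |u + 6| < 1 and diverges when |u + 6| > 1; R = 1.
Endpoint u = -5: the series is dominated by a constant times Σ 1/m³, which converges (p = 3 > 1).
Check u = -7: absolute convergence follows by limit comparison with Σ 1/m³.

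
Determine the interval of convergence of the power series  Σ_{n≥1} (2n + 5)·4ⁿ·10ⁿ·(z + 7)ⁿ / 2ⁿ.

(-141/20, -139/20)

By the ratio test, |a_{n+1}/a_n| = [(2(n+1) + 5)/(2n + 5)] · 4·10/2 → 20.
Convergence for |z + 7| · 20 < 1, i.e. |z + 7| < 1/20. So R = 1/20.
When z = -139/20, the terms do not tend to 0, so the series diverges.
When z = -141/20, the terms have absolute value of order n, which does not tend to 0, so the series diverges by the divergence test.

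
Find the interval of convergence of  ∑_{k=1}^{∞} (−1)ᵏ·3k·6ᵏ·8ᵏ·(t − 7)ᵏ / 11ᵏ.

The ratio of consecutive coefficients is [3(k+1)/3k] · 6·8/11 → 48/11.
The series converges when 48/11 · |t − 7| < 1, giving R = 11/48.
When t = 347/48, the terms do not tend to 0, so the series diverges.
Check t = 325/48: the k-th term does not approach 0; divergence by the term test.

(325/48, 347/48)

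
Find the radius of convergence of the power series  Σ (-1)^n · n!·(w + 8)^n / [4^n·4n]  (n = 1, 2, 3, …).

R = 0

Ratio test: |a_{n+1}/a_n| = (n+1) · 1/4 · 4n/4(n+1) → ∞ as n → ∞.
Since the ratio → ∞, the series diverges for every w ≠ -8, and R = 0.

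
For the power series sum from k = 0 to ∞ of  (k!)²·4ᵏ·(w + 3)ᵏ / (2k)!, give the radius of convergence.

By the ratio test, |a_{k+1}/a_k| = (k+1)²/[(2k+1)·(2k+2)] · 4 → 1.
Convergence for |w + 3| < 1, so R = 1.

R = 1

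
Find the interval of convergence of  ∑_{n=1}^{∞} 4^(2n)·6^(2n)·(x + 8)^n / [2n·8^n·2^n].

Apply the ratio test: |a_{n+1}| / |a_n| = [2n/2(n+1)] · 16·36/(8·2), which tends to 36 as n → ∞.
Hence the series converges for |x + 8| < 1/(36) = 1/36, so the radius of convergence is 1/36.
When x = -287/36, the terms behave like c/n; limit comparison with the harmonic series gives divergence.
At x = -289/36: convergence follows from the alternating series test (terms decrease monotonically to 0).

[-289/36, -287/36)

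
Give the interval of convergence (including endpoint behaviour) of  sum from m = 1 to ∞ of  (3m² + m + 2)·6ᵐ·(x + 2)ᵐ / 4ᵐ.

(-8/3, -4/3)

Apply the ratio test: |a_{m+1}| / |a_m| = [(3(m+1)² + (m+1) + 2)/(3m² + m + 2)] · 6/4, which tends to 3/2 as m → ∞.
Hence the series converges for |x + 2| < 1/(3/2) = 2/3, so the radius of convergence is 2/3.
At x = -4/3: the terms have absolute value of order m², which does not tend to 0, so the series diverges by the divergence test.
At x = -8/3: the m-th term does not approach 0; divergence by the term test.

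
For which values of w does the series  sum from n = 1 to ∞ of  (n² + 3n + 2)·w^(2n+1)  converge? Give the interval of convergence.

The ratio of consecutive coefficients is ((n+1)² + 3(n+1) + 2)/(n² + 3n + 2) → 1.
Writing y = w², the series in y has radius 1, so |w| < √(1) = 1 and R = 1.
Endpoint w = 1: the terms do not tend to 0, so the series diverges.
When w = -1, the terms do not tend to 0, so the series diverges.

(-1, 1)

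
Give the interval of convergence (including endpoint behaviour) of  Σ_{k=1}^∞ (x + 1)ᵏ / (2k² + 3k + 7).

[-2, 0]

By the ratio test, |a_{k+1}/a_k| = (2k² + 3k + 7)/(2(k+1)² + 3(k+1) + 7) → 1.
Hence R = 1.
Check x = 0: absolute convergence follows by limit comparison with Σ 1/k².
At x = -2: absolute convergence follows by limit comparison with Σ 1/k².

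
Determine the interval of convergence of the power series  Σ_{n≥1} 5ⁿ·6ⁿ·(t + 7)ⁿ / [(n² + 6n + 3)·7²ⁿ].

Apply the ratio test: |a_{n+1}| / |a_n| = [(n² + 6n + 3)/((n+1)² + 6(n+1) + 3)] · 5·6/49, which tends to 30/49 as n → ∞.
The series converges when 30/49 · |t + 7| < 1, giving R = 49/30.
At t = -161/30: absolute convergence follows by limit comparison with Σ 1/n².
When t = -259/30, absolute convergence follows by limit comparison with Σ 1/n².

[-259/30, -161/30]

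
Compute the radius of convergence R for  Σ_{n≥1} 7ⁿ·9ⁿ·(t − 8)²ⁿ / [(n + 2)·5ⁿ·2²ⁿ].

R = 2√35/21

Ratio test: |a_{n+1}/a_n| = [(n + 2)/((n+1) + 2)] · 7·9/(5·4) → 63/20 as n → ∞.
Writing y = (t − 8)², the series in y has radius 20/63, so |t − 8| < √(20/63) and R = 2√35/21.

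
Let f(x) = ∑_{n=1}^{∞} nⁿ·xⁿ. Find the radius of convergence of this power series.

By the Cauchy root test, |a_n|^(1/n) = n → ∞.
Since the n-th root of |a_n| is unbounded, the series converges only at x = 0; R = 0.

R = 0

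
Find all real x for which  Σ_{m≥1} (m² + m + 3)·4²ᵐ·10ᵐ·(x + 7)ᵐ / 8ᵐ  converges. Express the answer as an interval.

(-141/20, -139/20)

The ratio of consecutive coefficients is [((m+1)² + (m+1) + 3)/(m² + m + 3)] · 16·10/8 → 20.
Convergence for |x + 7| · 20 < 1, i.e. |x + 7| < 1/20. So R = 1/20.
Check x = -139/20: the terms do not tend to 0, so the series diverges.
At x = -141/20: the terms do not tend to 0, so the series diverges.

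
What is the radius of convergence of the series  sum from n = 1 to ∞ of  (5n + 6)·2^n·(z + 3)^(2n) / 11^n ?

R = √22/2

The ratio of consecutive coefficients is [(5(n+1) + 6)/(5n + 6)] · 2/11 → 2/11.
Successive powers of (z + 3) differ by 2, so the series converges when |z + 3|² · 2/11 < 1, i.e. |z + 3| < √(11/2). So R = √22/2.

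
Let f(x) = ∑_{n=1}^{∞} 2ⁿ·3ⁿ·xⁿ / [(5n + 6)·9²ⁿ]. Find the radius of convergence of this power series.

Ratio test: |a_{n+1}/a_n| = [(5n + 6)/(5(n+1) + 6)] · 2·3/81 → 2/27 as n → ∞.
Convergence for |x| · 2/27 < 1, i.e. |x| < 27/2. So R = 27/2.

R = 27/2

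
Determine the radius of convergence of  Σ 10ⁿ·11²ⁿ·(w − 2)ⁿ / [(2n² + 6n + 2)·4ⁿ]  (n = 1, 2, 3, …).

Ratio test: |a_{n+1}/a_n| = [(2n² + 6n + 2)/(2(n+1)² + 6(n+1) + 2)] · 10·121/4 → 605/2 as n → ∞.
The series converges when 605/2 · |w − 2| < 1, giving R = 2/605.

R = 2/605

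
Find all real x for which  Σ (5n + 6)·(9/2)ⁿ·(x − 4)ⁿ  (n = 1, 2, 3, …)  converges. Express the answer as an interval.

(34/9, 38/9)

By the ratio test, |a_{n+1}/a_n| = [(5(n+1) + 6)/(5n + 6)] · 9/2 → 9/2.
Convergence for |x − 4| · 9/2 < 1, i.e. |x − 4| < 2/9. So R = 2/9.
Endpoint x = 38/9: the n-th term does not approach 0; divergence by the term test.
Endpoint x = 34/9: the terms have absolute value of order n, which does not tend to 0, so the series diverges by the divergence test.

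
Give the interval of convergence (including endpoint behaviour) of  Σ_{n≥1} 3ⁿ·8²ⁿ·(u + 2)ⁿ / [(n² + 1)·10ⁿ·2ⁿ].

Ratio test: |a_{n+1}/a_n| = [(n² + 1)/((n+1)² + 1)] · 3·64/(10·2) → 48/5 as n → ∞.
Thus R = 1/(48/5) = 5/48.
At u = -91/48: absolute convergence follows by limit comparison with Σ 1/n².
Endpoint u = -101/48: the series is dominated by a constant times Σ 1/n², which converges (p = 2 > 1).

[-101/48, -91/48]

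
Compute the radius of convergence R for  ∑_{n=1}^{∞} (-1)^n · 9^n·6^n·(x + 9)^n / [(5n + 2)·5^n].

By the ratio test, |a_{n+1}/a_n| = [(5n + 2)/(5(n+1) + 2)] · 9·6/5 → 54/5.
Convergence for |x + 9| · 54/5 < 1, i.e. |x + 9| < 5/54. So R = 5/54.

R = 5/54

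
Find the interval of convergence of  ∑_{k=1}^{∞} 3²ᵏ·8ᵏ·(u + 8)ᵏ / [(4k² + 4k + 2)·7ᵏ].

[-583/72, -569/72]

Apply the ratio test: |a_{k+1}| / |a_k| = [(4k² + 4k + 2)/(4(k+1)² + 4(k+1) + 2)] · 9·8/7, which tends to 72/7 as k → ∞.
The series converges when 72/7 · |u + 8| < 1, giving R = 7/72.
Endpoint u = -569/72: the terms are on the order of 1/k², so the series converges absolutely by comparison with the p-series (p = 2 > 1).
Check u = -583/72: absolute convergence follows by limit comparison with Σ 1/k².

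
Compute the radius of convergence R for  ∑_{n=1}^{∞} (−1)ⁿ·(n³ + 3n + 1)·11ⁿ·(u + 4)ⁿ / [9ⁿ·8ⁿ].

By the ratio test, |a_{n+1}/a_n| = [((n+1)³ + 3(n+1) + 1)/(n³ + 3n + 1)] · 11/(9·8) → 11/72.
Convergence for |u + 4| · 11/72 < 1, i.e. |u + 4| < 72/11. So R = 72/11.

R = 72/11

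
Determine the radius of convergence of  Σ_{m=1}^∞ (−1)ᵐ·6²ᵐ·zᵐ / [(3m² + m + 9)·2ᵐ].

Ratio test: |a_{m+1}/a_m| = [(3m² + m + 9)/(3(m+1)² + (m+1) + 9)] · 36/2 → 18 as m → ∞.
The series converges when 18 · |z| < 1, giving R = 1/18.

R = 1/18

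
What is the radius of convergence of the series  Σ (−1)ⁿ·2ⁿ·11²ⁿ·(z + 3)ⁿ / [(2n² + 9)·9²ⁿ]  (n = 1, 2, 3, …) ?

R = 81/242

The ratio of consecutive coefficients is [(2n² + 9)/(2(n+1)² + 9)] · 2·121/81 → 242/81.
Hence the series converges for |z + 3| < 1/(242/81) = 81/242, so the radius of convergence is 81/242.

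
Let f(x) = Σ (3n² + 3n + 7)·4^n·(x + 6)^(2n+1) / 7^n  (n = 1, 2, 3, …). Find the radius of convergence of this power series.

The ratio of consecutive coefficients is [(3(n+1)² + 3(n+1) + 7)/(3n² + 3n + 7)] · 4/7 → 4/7.
Successive powers of (x + 6) differ by 2, so the series converges when |x + 6|² · 4/7 < 1, i.e. |x + 6| < √(7/4). So R = √7/2.

R = √7/2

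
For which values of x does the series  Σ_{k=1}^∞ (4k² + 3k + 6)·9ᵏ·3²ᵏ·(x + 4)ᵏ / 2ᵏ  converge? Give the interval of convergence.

Ratio test: |a_{k+1}/a_k| = [(4(k+1)² + 3(k+1) + 6)/(4k² + 3k + 6)] · 9·9/2 → 81/2 as k → ∞.
Thus R = 1/(81/2) = 2/81.
When x = -322/81, the terms do not tend to 0, so the series diverges.
When x = -326/81, the k-th term does not approach 0; divergence by the term test.

(-326/81, -322/81)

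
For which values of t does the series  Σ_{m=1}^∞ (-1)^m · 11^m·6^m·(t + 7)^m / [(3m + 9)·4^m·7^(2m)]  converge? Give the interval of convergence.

By the ratio test, |a_{m+1}/a_m| = [(3m + 9)/(3(m+1) + 9)] · 11·6/(4·49) → 33/98.
Hence the series converges for |t + 7| < 1/(33/98) = 98/33, so the radius of convergence is 98/33.
When t = -133/33, the terms alternate in sign and decrease monotonically to 0 in absolute value (size ~ c/m), so the alternating series test gives convergence.
When t = -329/33, the terms behave like c/m; limit comparison with the harmonic series gives divergence.

(-329/33, -133/33]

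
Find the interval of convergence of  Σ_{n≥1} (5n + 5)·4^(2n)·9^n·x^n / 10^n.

By the ratio test, |a_{n+1}/a_n| = [(5(n+1) + 5)/(5n + 5)] · 16·9/10 → 72/5.
Hence the series converges for |x| < 1/(72/5) = 5/72, so the radius of convergence is 5/72.
At x = 5/72: the n-th term does not approach 0; divergence by the term test.
At x = -5/72: the terms do not tend to 0, so the series diverges.

(-5/72, 5/72)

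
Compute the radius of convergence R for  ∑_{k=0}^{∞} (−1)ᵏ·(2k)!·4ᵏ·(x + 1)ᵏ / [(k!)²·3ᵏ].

Apply the ratio test: |a_{k+1}| / |a_k| = (2k+1)·(2k+2)/(k+1)² · 4/3, which tends to 16/3 as k → ∞.
Hence the series converges for |x + 1| < 1/(16/3) = 3/16, so the radius of convergence is 3/16.

R = 3/16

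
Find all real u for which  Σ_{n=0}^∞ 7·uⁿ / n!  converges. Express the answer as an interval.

The ratio of consecutive coefficients is 7/7 · 1/(n+1) → 0.
The ratio tends to 0 regardless of u, hence R = ∞.

(−∞, ∞)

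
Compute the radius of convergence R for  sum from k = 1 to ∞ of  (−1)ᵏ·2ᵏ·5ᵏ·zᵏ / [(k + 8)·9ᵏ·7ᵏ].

By the ratio test, |a_{k+1}/a_k| = [(k + 8)/((k+1) + 8)] · 2·5/(9·7) → 10/63.
Thus R = 1/(10/63) = 63/10.

R = 63/10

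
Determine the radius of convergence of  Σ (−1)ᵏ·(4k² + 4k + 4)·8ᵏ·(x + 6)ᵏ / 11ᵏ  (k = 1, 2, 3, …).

R = 11/8

The ratio of consecutive coefficients is [(4(k+1)² + 4(k+1) + 4)/(4k² + 4k + 4)] · 8/11 → 8/11.
Convergence for |x + 6| · 8/11 < 1, i.e. |x + 6| < 11/8. So R = 11/8.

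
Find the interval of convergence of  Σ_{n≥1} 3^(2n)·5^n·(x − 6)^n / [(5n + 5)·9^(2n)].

[21/5, 39/5)

Ratio test: |a_{n+1}/a_n| = [(5n + 5)/(5(n+1) + 5)] · 9·5/81 → 5/9 as n → ∞.
Thus R = 1/(5/9) = 9/5.
When x = 39/5, the terms behave like c/n; limit comparison with the harmonic series gives divergence.
At x = 21/5: the terms alternate in sign and decrease monotonically to 0 in absolute value (size ~ c/n), so the alternating series test gives convergence.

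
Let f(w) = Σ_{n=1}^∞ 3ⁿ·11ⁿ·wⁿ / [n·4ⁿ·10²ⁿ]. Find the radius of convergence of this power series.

R = 400/33

By the ratio test, |a_{n+1}/a_n| = [n/(n+1)] · 3·11/(4·100) → 33/400.
Hence the series converges for |w| < 1/(33/400) = 400/33, so the radius of convergence is 400/33.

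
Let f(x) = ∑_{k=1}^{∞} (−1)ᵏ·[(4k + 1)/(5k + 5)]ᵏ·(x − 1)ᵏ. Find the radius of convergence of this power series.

Root test: |a_k|^(1/k) = (4k + 1)/(5k + 5) → 4/5.
The series converges when 4/5 · |x − 1| < 1, giving R = 5/4.

R = 5/4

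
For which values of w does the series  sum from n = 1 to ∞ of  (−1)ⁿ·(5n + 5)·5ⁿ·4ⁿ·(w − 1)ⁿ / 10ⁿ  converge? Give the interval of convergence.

(1/2, 3/2)

Ratio test: |a_{n+1}/a_n| = [(5(n+1) + 5)/(5n + 5)] · 5·4/10 → 2 as n → ∞.
Convergence for |w − 1| · 2 < 1, i.e. |w − 1| < 1/2. So R = 1/2.
Check w = 3/2: the n-th term does not approach 0; divergence by the term test.
Endpoint w = 1/2: the terms do not tend to 0, so the series diverges.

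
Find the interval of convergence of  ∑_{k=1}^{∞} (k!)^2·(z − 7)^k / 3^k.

By the ratio test, |a_{k+1}/a_k| = (k+1)² · 1/3 → ∞.
The terms grow without bound for any (z − 7) ≠ 0, so R = 0 (convergence only at z = 7).

{7}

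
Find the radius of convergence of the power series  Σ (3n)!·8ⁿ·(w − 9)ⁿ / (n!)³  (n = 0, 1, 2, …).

R = 1/216

Ratio test: |a_{n+1}/a_n| = (3n+1)·(3n+2)·(3n+3)/(n+1)³ · 8 → 216 as n → ∞.
Thus R = 1/(216) = 1/216.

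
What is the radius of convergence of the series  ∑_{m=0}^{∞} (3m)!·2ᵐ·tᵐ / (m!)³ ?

Apply the ratio test: |a_{m+1}| / |a_m| = (3m+1)·(3m+2)·(3m+3)/(m+1)³ · 2, which tends to 54 as m → ∞.
The series converges when 54 · |t| < 1, giving R = 1/54.

R = 1/54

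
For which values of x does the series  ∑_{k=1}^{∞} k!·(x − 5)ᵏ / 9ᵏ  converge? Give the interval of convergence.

Apply the ratio test: |a_{k+1}| / |a_k| = (k+1) · 1/9, which tends to ∞ as k → ∞.
Since the ratio → ∞, the series diverges for every x ≠ 5, and R = 0.

{5}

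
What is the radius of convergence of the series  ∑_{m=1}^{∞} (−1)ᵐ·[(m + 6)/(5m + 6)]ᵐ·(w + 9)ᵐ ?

R = 5

Root test: |a_m|^(1/m) = (m + 6)/(5m + 6) → 1/5.
Thus R = 1/(1/5) = 5.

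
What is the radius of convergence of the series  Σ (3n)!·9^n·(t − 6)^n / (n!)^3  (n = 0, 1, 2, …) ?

The ratio of consecutive coefficients is (3n+1)·(3n+2)·(3n+3)/(n+1)³ · 9 → 243.
The series converges when 243 · |t − 6| < 1, giving R = 1/243.

R = 1/243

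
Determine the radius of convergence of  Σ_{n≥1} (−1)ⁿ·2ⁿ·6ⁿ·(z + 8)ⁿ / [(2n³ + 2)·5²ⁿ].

Apply the ratio test: |a_{n+1}| / |a_n| = [(2n³ + 2)/(2(n+1)³ + 2)] · 2·6/25, which tends to 12/25 as n → ∞.
Hence the series converges for |z + 8| < 1/(12/25) = 25/12, so the radius of convergence is 25/12.

R = 25/12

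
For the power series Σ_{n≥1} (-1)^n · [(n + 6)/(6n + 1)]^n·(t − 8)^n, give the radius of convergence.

R = 6

By the Cauchy root test, |a_n|^(1/n) = (n + 6)/(6n + 1) → 1/6.
The series converges when 1/6 · |t − 8| < 1, giving R = 6.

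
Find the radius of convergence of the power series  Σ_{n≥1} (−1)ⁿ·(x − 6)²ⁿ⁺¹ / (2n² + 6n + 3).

R = 1

Apply the ratio test: |a_{n+1}| / |a_n| = (2n² + 6n + 3)/(2(n+1)² + 6(n+1) + 3), which tends to 1 as n → ∞.
Successive powers of (x − 6) differ by 2, so the series converges when |x − 6|² · 1 < 1, i.e. |x − 6| < √(1) = 1. So R = 1.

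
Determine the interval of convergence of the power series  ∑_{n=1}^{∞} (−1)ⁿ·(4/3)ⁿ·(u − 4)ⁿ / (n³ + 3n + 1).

[13/4, 19/4]

The ratio of consecutive coefficients is [(n³ + 3n + 1)/((n+1)³ + 3(n+1) + 1)] · 4/3 → 4/3.
Convergence for |u − 4| · 4/3 < 1, i.e. |u − 4| < 3/4. So R = 3/4.
Check u = 19/4: absolute convergence follows by limit comparison with Σ 1/n³.
Check u = 13/4: absolute convergence follows by limit comparison with Σ 1/n³.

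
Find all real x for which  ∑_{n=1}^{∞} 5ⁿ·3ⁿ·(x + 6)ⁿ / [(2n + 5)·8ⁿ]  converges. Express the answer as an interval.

By the ratio test, |a_{n+1}/a_n| = [(2n + 5)/(2(n+1) + 5)] · 5·3/8 → 15/8.
Thus R = 1/(15/8) = 8/15.
Endpoint x = -82/15: the terms behave like c/n; limit comparison with the harmonic series gives divergence.
Endpoint x = -98/15: an alternating series whose terms decrease to 0 in absolute value, so it converges by the Leibniz criterion.

[-98/15, -82/15)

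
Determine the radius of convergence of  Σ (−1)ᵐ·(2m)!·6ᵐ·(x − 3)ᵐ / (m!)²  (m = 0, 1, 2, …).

Apply the ratio test: |a_{m+1}| / |a_m| = (2m+1)·(2m+2)/(m+1)² · 6, which tends to 24 as m → ∞.
Hence the series converges for |x − 3| < 1/(24) = 1/24, so the radius of convergence is 1/24.

R = 1/24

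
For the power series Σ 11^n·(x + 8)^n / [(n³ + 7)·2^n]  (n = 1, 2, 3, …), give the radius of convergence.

R = 2/11

The ratio of consecutive coefficients is [(n³ + 7)/((n+1)³ + 7)] · 11/2 → 11/2.
Hence the series converges for |x + 8| < 1/(11/2) = 2/11, so the radius of convergence is 2/11.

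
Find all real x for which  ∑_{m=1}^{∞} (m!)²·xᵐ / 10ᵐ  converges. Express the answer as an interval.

Ratio test: |a_{m+1}/a_m| = (m+1)² · 1/10 → ∞ as m → ∞.
The ratio grows without bound, so the series diverges whenever x ≠ 0; it converges only at x = 0. R = 0.

{0}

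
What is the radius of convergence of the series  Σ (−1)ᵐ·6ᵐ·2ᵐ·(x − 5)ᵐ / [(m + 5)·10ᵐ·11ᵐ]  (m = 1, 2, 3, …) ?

R = 55/6

By the ratio test, |a_{m+1}/a_m| = [(m + 5)/((m+1) + 5)] · 6·2/(10·11) → 6/55.
The series converges when 6/55 · |x − 5| < 1, giving R = 55/6.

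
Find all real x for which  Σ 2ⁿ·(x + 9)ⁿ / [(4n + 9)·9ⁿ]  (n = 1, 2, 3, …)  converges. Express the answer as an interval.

[-27/2, -9/2)

By the ratio test, |a_{n+1}/a_n| = [(4n + 9)/(4(n+1) + 9)] · 2/9 → 2/9.
The series converges when 2/9 · |x + 9| < 1, giving R = 9/2.
When x = -9/2, the terms behave like c/n; limit comparison with the harmonic series gives divergence.
When x = -27/2, the terms alternate in sign and decrease monotonically to 0 in absolute value (size ~ c/n), so the alternating series test gives convergence.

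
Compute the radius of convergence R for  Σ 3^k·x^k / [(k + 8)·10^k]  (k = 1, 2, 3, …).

Apply the ratio test: |a_{k+1}| / |a_k| = [(k + 8)/((k+1) + 8)] · 3/10, which tends to 3/10 as k → ∞.
The series converges when 3/10 · |x| < 1, giving R = 10/3.

R = 10/3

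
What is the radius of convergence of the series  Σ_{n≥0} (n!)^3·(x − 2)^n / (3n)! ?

Apply the ratio test: |a_{n+1}| / |a_n| = (n+1)³/[(3n+1)·(3n+2)·(3n+3)], which tends to 1/27 as n → ∞.
Hence the series converges for |x − 2| < 1/(1/27) = 27, so the radius of convergence is 27.

R = 27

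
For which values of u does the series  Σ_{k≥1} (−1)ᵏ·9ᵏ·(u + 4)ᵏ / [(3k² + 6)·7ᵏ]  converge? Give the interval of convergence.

[-43/9, -29/9]

Ratio test: |a_{k+1}/a_k| = [(3k² + 6)/(3(k+1)² + 6)] · 9/7 → 9/7 as k → ∞.
The series converges when 9/7 · |u + 4| < 1, giving R = 7/9.
Endpoint u = -29/9: the series is dominated by a constant times Σ 1/k², which converges (p = 2 > 1).
Check u = -43/9: the series is dominated by a constant times Σ 1/k², which converges (p = 2 > 1).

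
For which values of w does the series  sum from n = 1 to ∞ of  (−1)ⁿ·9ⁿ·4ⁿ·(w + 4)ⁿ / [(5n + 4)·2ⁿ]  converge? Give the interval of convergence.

By the ratio test, |a_{n+1}/a_n| = [(5n + 4)/(5(n+1) + 4)] · 9·4/2 → 18.
Hence the series converges for |w + 4| < 1/(18) = 1/18, so the radius of convergence is 1/18.
Endpoint w = -71/18: an alternating series whose terms decrease to 0 in absolute value, so it converges by the Leibniz criterion.
Check w = -73/18: comparison with the harmonic series Σ 1/n shows the series diverges.

(-73/18, -71/18]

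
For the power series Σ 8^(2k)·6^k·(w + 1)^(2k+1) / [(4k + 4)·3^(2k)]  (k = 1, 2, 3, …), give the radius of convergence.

Apply the ratio test: |a_{k+1}| / |a_k| = [(4k + 4)/(4(k+1) + 4)] · 64·6/9, which tends to 128/3 as k → ∞.
Writing y = (w + 1)², the series in y has radius 3/128, so |w + 1| < √(3/128) and R = √6/16.

R = √6/16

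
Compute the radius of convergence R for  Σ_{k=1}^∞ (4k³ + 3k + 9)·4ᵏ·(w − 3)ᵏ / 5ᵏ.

Ratio test: |a_{k+1}/a_k| = [(4(k+1)³ + 3(k+1) + 9)/(4k³ + 3k + 9)] · 4/5 → 4/5 as k → ∞.
Convergence for |w − 3| · 4/5 < 1, i.e. |w − 3| < 5/4. So R = 5/4.

R = 5/4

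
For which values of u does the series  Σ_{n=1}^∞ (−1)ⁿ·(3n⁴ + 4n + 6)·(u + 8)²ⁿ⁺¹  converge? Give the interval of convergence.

Ratio test: |a_{n+1}/a_n| = (3(n+1)⁴ + 4(n+1) + 6)/(3n⁴ + 4n + 6) → 1 as n → ∞.
Since the exponent of (u + 8) increases by 2 each term, convergence requires |u + 8|² < 1, hence R = 1.
At u = -7: the terms do not tend to 0, so the series diverges.
When u = -9, the terms do not tend to 0, so the series diverges.

(-9, -7)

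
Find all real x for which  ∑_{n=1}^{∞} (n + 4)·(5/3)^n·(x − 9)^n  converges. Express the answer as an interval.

The ratio of consecutive coefficients is [((n+1) + 4)/(n + 4)] · 5/3 → 5/3.
Thus R = 1/(5/3) = 3/5.
At x = 48/5: the n-th term does not approach 0; divergence by the term test.
Endpoint x = 42/5: the terms have absolute value of order n, which does not tend to 0, so the series diverges by the divergence test.

(42/5, 48/5)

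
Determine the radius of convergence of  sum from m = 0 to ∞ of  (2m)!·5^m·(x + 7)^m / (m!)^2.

R = 1/20

Apply the ratio test: |a_{m+1}| / |a_m| = (2m+1)·(2m+2)/(m+1)² · 5, which tends to 20 as m → ∞.
Hence the series converges for |x + 7| < 1/(20) = 1/20, so the radius of convergence is 1/20.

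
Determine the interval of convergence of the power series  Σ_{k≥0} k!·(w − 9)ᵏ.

Apply the ratio test: |a_{k+1}| / |a_k| = (k+1), which tends to ∞ as k → ∞.
The ratio grows without bound, so the series diverges whenever (w − 9) ≠ 0; it converges only at w = 9. R = 0.

{9}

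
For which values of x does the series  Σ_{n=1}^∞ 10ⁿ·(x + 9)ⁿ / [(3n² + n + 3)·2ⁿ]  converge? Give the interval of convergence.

By the ratio test, |a_{n+1}/a_n| = [(3n² + n + 3)/(3(n+1)² + (n+1) + 3)] · 10/2 → 5.
The series converges when 5 · |x + 9| < 1, giving R = 1/5.
Check x = -44/5: absolute convergence follows by limit comparison with Σ 1/n².
Check x = -46/5: the terms are on the order of 1/n², so the series converges absolutely by comparison with the p-series (p = 2 > 1).

[-46/5, -44/5]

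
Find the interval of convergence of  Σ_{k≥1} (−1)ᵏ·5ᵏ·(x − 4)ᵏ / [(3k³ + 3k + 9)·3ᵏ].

[17/5, 23/5]

By the ratio test, |a_{k+1}/a_k| = [(3k³ + 3k + 9)/(3(k+1)³ + 3(k+1) + 9)] · 5/3 → 5/3.
Hence the series converges for |x − 4| < 1/(5/3) = 3/5, so the radius of convergence is 3/5.
Endpoint x = 23/5: absolute convergence follows by limit comparison with Σ 1/k³.
Check x = 17/5: the series is dominated by a constant times Σ 1/k³, which converges (p = 3 > 1).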